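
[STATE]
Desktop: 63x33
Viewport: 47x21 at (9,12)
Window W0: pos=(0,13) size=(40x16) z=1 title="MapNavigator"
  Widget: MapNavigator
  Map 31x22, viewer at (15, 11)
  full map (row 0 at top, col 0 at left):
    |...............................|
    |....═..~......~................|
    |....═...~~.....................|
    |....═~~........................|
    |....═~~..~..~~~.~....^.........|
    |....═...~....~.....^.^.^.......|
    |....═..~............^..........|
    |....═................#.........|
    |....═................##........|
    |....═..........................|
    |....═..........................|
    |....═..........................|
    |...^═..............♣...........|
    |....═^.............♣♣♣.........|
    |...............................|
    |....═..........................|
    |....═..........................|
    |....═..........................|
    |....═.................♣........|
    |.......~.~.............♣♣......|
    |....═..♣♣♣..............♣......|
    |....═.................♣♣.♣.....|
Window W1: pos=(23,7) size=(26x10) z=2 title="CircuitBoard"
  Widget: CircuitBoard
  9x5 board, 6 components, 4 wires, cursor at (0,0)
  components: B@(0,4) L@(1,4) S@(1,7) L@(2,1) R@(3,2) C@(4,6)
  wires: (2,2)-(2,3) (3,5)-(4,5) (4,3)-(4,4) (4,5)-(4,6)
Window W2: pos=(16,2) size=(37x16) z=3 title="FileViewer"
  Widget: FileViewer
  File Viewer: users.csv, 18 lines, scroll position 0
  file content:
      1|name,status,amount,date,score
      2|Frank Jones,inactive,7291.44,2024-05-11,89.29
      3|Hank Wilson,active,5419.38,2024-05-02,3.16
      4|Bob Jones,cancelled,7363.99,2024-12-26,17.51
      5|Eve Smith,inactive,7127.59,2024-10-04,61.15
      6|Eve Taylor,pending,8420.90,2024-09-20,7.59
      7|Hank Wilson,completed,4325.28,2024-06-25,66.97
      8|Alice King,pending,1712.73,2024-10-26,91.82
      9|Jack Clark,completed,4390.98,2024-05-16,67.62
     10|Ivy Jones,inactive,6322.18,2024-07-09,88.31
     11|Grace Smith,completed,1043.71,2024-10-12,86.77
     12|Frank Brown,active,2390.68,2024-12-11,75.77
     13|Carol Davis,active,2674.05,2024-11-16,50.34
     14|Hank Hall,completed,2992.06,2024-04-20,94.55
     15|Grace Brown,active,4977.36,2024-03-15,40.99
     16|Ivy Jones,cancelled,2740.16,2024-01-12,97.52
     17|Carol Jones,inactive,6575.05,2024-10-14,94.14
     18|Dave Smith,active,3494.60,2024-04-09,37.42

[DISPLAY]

       ┃Alice King,pending,1712.73,2024-10░┃   
━━━━━━━┃Jack Clark,completed,4390.98,2024-░┃   
gator  ┃Ivy Jones,inactive,6322.18,2024-07░┃   
───────┃Grace Smith,completed,1043.71,2024░┃   
═...~..┃Frank Brown,active,2390.68,2024-12▼┃   
═..~...┗━━━━━━━━━━━━━━━━━━━━━━━━━━━━━━━━━━━┛   
═................#.........   ┃                
═................##........   ┃                
═..........................   ┃                
═..........................   ┃                
═..........@...............   ┃                
═..............♣...........   ┃                
═^.............♣♣♣.........   ┃                
...........................   ┃                
═..........................   ┃                
═..........................   ┃                
━━━━━━━━━━━━━━━━━━━━━━━━━━━━━━┛                
                                               
                                               
                                               
                                               


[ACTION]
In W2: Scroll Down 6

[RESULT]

       ┃Hank Hall,completed,2992.06,2024-0░┃   
━━━━━━━┃Grace Brown,active,4977.36,2024-03░┃   
gator  ┃Ivy Jones,cancelled,2740.16,2024-0░┃   
───────┃Carol Jones,inactive,6575.05,2024-█┃   
═...~..┃Dave Smith,active,3494.60,2024-04-▼┃   
═..~...┗━━━━━━━━━━━━━━━━━━━━━━━━━━━━━━━━━━━┛   
═................#.........   ┃                
═................##........   ┃                
═..........................   ┃                
═..........................   ┃                
═..........@...............   ┃                
═..............♣...........   ┃                
═^.............♣♣♣.........   ┃                
...........................   ┃                
═..........................   ┃                
═..........................   ┃                
━━━━━━━━━━━━━━━━━━━━━━━━━━━━━━┛                
                                               
                                               
                                               
                                               


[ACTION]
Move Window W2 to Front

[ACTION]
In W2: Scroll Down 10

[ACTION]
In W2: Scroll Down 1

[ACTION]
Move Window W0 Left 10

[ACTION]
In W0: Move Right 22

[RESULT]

       ┃Hank Hall,completed,2992.06,2024-0░┃   
━━━━━━━┃Grace Brown,active,4977.36,2024-03░┃   
gator  ┃Ivy Jones,cancelled,2740.16,2024-0░┃   
───────┃Carol Jones,inactive,6575.05,2024-█┃   
^.^.^..┃Dave Smith,active,3494.60,2024-04-▼┃   
.^.....┗━━━━━━━━━━━━━━━━━━━━━━━━━━━━━━━━━━━┛   
..#.........                  ┃                
..##........                  ┃                
............                  ┃                
............                  ┃                
...........@                  ┃                
♣...........                  ┃                
♣♣♣.........                  ┃                
............                  ┃                
............                  ┃                
............                  ┃                
━━━━━━━━━━━━━━━━━━━━━━━━━━━━━━┛                
                                               
                                               
                                               
                                               


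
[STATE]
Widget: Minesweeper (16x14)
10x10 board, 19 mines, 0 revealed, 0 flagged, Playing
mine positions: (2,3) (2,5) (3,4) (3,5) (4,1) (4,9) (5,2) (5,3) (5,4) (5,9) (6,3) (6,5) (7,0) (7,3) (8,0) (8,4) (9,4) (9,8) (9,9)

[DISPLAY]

■■■■■■■■■■      
■■■■■■■■■■      
■■■■■■■■■■      
■■■■■■■■■■      
■■■■■■■■■■      
■■■■■■■■■■      
■■■■■■■■■■      
■■■■■■■■■■      
■■■■■■■■■■      
■■■■■■■■■■      
                
                
                
                


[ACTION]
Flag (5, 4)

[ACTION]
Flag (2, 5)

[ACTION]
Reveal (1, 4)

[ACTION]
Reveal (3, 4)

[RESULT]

■■■■■■■■■■      
■■■■2■■■■■      
■■■✹■✹■■■■      
■■■■✹✹■■■■      
■✹■■■■■■■✹      
■■✹✹✹■■■■✹      
■■■✹■✹■■■■      
✹■■✹■■■■■■      
✹■■■✹■■■■■      
■■■■✹■■■✹✹      
                
                
                
                


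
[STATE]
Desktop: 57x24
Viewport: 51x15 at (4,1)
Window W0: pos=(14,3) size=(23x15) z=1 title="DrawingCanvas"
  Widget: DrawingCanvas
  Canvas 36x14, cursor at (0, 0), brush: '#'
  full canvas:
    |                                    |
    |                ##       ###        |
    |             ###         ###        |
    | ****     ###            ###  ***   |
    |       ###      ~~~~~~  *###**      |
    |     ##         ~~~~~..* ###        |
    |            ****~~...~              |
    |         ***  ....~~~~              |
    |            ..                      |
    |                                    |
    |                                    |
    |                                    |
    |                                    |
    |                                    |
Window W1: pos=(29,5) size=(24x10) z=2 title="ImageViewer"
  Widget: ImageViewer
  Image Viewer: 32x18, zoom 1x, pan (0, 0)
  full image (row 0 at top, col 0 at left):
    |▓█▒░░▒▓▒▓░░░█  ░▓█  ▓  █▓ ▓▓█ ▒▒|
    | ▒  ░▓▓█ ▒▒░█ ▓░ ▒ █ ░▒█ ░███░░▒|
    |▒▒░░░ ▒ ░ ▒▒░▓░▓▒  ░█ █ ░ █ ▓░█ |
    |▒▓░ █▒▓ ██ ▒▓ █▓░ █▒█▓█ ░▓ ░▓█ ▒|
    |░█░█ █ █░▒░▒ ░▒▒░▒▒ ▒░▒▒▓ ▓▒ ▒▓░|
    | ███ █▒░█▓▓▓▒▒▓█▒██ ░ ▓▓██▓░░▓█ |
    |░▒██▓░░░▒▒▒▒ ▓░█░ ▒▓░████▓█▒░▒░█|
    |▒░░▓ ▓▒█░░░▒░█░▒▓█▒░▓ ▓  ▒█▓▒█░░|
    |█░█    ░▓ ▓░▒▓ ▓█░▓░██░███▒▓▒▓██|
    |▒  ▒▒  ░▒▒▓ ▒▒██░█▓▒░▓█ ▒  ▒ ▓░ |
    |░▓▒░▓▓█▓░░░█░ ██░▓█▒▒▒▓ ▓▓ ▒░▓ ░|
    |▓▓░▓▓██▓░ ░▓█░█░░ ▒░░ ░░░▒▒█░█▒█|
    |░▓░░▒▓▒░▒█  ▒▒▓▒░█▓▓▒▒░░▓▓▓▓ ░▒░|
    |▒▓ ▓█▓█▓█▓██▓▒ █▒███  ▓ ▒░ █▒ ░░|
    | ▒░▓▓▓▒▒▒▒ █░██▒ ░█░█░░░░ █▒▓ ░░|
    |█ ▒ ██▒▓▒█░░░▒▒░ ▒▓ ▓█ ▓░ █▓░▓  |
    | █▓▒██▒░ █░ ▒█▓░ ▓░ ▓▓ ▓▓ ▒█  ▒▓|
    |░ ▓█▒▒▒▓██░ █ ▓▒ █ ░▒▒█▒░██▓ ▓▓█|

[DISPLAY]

                                                   
                                                   
          ┏━━━━━━━━━━━━━━━━━━━━━┓                  
          ┃ DrawingCanvas       ┃                  
          ┠──────────────┏━━━━━━━━━━━━━━━━━━━━━━┓  
          ┃+             ┃ ImageViewer          ┃  
          ┃              ┠──────────────────────┨  
          ┃             #┃▓█▒░░▒▓▒▓░░░█  ░▓█  ▓ ┃  
          ┃ ****     ### ┃ ▒  ░▓▓█ ▒▒░█ ▓░ ▒ █ ░┃  
          ┃       ###    ┃▒▒░░░ ▒ ░ ▒▒░▓░▓▒  ░█ ┃  
          ┃     ##       ┃▒▓░ █▒▓ ██ ▒▓ █▓░ █▒█▓┃  
          ┃            **┃░█░█ █ █░▒░▒ ░▒▒░▒▒ ▒░┃  
          ┃         ***  ┃ ███ █▒░█▓▓▓▒▒▓█▒██ ░ ┃  
          ┃            ..┗━━━━━━━━━━━━━━━━━━━━━━┛  
          ┃                     ┃                  


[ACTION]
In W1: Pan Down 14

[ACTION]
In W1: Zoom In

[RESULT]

                                                   
                                                   
          ┏━━━━━━━━━━━━━━━━━━━━━┓                  
          ┃ DrawingCanvas       ┃                  
          ┠──────────────┏━━━━━━━━━━━━━━━━━━━━━━┓  
          ┃+             ┃ ImageViewer          ┃  
          ┃              ┠──────────────────────┨  
          ┃             #┃▒▒░░░░▓▓  ▓▓▒▒██░░░░░░┃  
          ┃ ****     ### ┃▒▒░░░░▓▓  ▓▓▒▒██░░░░░░┃  
          ┃       ###    ┃██░░██        ░░▓▓  ▓▓┃  
          ┃     ##       ┃██░░██        ░░▓▓  ▓▓┃  
          ┃            **┃▒▒    ▒▒▒▒    ░░▒▒▒▒▓▓┃  
          ┃         ***  ┃▒▒    ▒▒▒▒    ░░▒▒▒▒▓▓┃  
          ┃            ..┗━━━━━━━━━━━━━━━━━━━━━━┛  
          ┃                     ┃                  


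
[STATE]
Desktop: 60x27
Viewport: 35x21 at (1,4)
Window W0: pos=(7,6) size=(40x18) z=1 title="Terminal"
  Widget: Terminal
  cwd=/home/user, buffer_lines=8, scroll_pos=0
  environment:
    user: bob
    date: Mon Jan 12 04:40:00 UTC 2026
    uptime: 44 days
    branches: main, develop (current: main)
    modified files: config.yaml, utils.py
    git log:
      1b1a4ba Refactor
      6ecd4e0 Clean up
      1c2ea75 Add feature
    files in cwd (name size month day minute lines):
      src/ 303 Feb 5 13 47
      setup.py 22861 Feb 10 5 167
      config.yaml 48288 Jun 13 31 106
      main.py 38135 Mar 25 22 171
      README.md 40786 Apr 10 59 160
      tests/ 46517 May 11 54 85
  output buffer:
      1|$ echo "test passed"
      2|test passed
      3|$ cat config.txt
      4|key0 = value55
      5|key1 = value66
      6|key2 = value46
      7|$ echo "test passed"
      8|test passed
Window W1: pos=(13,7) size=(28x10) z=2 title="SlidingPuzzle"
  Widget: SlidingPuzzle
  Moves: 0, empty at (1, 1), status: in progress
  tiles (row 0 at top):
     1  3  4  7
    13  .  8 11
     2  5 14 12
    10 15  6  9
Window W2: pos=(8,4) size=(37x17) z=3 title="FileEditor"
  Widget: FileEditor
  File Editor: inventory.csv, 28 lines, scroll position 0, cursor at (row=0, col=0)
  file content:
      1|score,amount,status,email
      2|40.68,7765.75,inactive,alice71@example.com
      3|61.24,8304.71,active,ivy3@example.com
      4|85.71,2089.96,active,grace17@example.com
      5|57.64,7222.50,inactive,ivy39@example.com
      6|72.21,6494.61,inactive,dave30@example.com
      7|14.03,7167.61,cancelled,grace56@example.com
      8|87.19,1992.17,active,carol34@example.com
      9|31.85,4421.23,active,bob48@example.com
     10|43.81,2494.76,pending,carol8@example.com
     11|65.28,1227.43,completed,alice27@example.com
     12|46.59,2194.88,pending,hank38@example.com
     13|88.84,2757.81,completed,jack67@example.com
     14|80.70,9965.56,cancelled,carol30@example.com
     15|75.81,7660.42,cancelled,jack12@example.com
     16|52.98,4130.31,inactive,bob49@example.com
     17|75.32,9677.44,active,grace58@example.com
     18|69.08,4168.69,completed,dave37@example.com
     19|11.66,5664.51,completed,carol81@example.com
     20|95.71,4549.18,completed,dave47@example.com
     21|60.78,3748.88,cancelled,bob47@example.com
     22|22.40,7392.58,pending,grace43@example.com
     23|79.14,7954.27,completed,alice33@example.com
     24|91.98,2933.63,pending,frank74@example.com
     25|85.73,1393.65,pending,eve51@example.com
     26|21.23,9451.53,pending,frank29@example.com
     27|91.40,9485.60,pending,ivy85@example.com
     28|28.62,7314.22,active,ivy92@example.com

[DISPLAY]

       ┏━━━━━━━━━━━━━━━━━━━━━━━━━━━
       ┃ FileEditor                
      ┏┠───────────────────────────
      ┃┃█core,amount,status,email  
      ┠┃40.68,7765.75,inactive,alic
      ┃┃61.24,8304.71,active,ivy3@e
      ┃┃85.71,2089.96,active,grace1
      ┃┃57.64,7222.50,inactive,ivy3
      ┃┃72.21,6494.61,inactive,dave
      ┃┃14.03,7167.61,cancelled,gra
      ┃┃87.19,1992.17,active,carol3
      ┃┃31.85,4421.23,active,bob48@
      ┃┃43.81,2494.76,pending,carol
      ┃┃65.28,1227.43,completed,ali
      ┃┃46.59,2194.88,pending,hank3
      ┃┃88.84,2757.81,completed,jac
      ┃┗━━━━━━━━━━━━━━━━━━━━━━━━━━━
      ┃                            
      ┃                            
      ┗━━━━━━━━━━━━━━━━━━━━━━━━━━━━
                                   


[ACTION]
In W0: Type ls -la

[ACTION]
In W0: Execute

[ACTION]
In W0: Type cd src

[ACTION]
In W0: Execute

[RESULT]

       ┏━━━━━━━━━━━━━━━━━━━━━━━━━━━
       ┃ FileEditor                
      ┏┠───────────────────────────
      ┃┃█core,amount,status,email  
      ┠┃40.68,7765.75,inactive,alic
      ┃┃61.24,8304.71,active,ivy3@e
      ┃┃85.71,2089.96,active,grace1
      ┃┃57.64,7222.50,inactive,ivy3
      ┃┃72.21,6494.61,inactive,dave
      ┃┃14.03,7167.61,cancelled,gra
      ┃┃87.19,1992.17,active,carol3
      ┃┃31.85,4421.23,active,bob48@
      ┃┃43.81,2494.76,pending,carol
      ┃┃65.28,1227.43,completed,ali
      ┃┃46.59,2194.88,pending,hank3
      ┃┃88.84,2757.81,completed,jac
      ┃┗━━━━━━━━━━━━━━━━━━━━━━━━━━━
      ┃                            
      ┃$ █                         
      ┗━━━━━━━━━━━━━━━━━━━━━━━━━━━━
                                   


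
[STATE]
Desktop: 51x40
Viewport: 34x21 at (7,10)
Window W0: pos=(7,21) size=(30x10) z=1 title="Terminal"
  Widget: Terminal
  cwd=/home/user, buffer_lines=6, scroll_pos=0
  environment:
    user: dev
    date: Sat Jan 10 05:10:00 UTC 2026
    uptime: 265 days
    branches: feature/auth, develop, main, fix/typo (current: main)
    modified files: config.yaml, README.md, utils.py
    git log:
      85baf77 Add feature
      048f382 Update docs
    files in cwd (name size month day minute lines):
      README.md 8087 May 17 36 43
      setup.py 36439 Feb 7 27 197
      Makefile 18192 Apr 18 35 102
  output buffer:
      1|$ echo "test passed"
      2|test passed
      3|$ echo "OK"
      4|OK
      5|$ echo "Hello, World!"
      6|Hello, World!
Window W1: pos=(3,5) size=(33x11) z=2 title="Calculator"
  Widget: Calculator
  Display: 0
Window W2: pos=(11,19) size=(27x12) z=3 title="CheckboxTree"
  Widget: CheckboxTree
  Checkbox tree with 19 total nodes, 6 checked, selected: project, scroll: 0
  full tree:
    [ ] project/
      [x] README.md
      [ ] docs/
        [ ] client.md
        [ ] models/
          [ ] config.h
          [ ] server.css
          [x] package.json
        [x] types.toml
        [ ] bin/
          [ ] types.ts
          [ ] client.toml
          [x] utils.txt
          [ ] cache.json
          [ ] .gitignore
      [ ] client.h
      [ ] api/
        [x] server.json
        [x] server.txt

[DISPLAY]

 │ 8 │ 9 │ ÷ │              ┃     
─┼───┼───┼───┤              ┃     
 │ 5 │ 6 │ × │              ┃     
─┼───┼───┼───┤              ┃     
 │ 2 │ 3 │ - │              ┃     
━━━━━━━━━━━━━━━━━━━━━━━━━━━━┛     
                                  
                                  
                                  
    ┏━━━━━━━━━━━━━━━━━━━━━━━━━┓   
    ┃ CheckboxTree            ┃   
┏━━━┠─────────────────────────┨   
┃ Te┃>[-] project/            ┃   
┠───┃   [x] README.md         ┃   
┃$ e┃   [-] docs/             ┃   
┃tes┃     [ ] client.md       ┃   
┃$ e┃     [-] models/         ┃   
┃OK ┃       [ ] config.h      ┃   
┃$ e┃       [ ] server.css    ┃   
┃Hel┃       [x] package.json  ┃   
┗━━━┗━━━━━━━━━━━━━━━━━━━━━━━━━┛   


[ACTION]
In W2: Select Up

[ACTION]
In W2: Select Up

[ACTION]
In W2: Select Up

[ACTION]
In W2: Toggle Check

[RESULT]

 │ 8 │ 9 │ ÷ │              ┃     
─┼───┼───┼───┤              ┃     
 │ 5 │ 6 │ × │              ┃     
─┼───┼───┼───┤              ┃     
 │ 2 │ 3 │ - │              ┃     
━━━━━━━━━━━━━━━━━━━━━━━━━━━━┛     
                                  
                                  
                                  
    ┏━━━━━━━━━━━━━━━━━━━━━━━━━┓   
    ┃ CheckboxTree            ┃   
┏━━━┠─────────────────────────┨   
┃ Te┃>[x] project/            ┃   
┠───┃   [x] README.md         ┃   
┃$ e┃   [x] docs/             ┃   
┃tes┃     [x] client.md       ┃   
┃$ e┃     [x] models/         ┃   
┃OK ┃       [x] config.h      ┃   
┃$ e┃       [x] server.css    ┃   
┃Hel┃       [x] package.json  ┃   
┗━━━┗━━━━━━━━━━━━━━━━━━━━━━━━━┛   


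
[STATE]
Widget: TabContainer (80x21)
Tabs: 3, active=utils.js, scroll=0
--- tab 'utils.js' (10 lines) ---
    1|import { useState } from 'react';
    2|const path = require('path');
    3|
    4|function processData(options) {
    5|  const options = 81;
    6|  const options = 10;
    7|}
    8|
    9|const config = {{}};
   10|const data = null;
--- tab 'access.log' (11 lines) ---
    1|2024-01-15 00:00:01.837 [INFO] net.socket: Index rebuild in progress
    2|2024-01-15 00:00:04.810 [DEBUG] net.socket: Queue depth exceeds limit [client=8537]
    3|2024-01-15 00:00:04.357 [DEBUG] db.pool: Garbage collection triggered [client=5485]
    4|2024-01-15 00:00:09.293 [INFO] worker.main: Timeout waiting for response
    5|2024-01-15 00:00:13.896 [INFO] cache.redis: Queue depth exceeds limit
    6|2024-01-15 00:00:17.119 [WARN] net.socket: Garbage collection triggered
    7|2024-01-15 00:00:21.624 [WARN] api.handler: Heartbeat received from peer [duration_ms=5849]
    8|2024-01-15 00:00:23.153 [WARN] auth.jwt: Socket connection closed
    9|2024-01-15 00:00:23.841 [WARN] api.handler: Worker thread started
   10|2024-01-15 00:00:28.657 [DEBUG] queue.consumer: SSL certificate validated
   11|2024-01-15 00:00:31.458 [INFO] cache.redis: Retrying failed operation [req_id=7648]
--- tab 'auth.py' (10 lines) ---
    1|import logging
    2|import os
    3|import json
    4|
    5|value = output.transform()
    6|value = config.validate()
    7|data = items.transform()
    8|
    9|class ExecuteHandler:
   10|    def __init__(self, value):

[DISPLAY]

[utils.js]│ access.log │ auth.py                                                
────────────────────────────────────────────────────────────────────────────────
import { useState } from 'react';                                               
const path = require('path');                                                   
                                                                                
function processData(options) {                                                 
  const options = 81;                                                           
  const options = 10;                                                           
}                                                                               
                                                                                
const config = {{}};                                                            
const data = null;                                                              
                                                                                
                                                                                
                                                                                
                                                                                
                                                                                
                                                                                
                                                                                
                                                                                
                                                                                


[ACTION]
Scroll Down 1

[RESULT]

[utils.js]│ access.log │ auth.py                                                
────────────────────────────────────────────────────────────────────────────────
const path = require('path');                                                   
                                                                                
function processData(options) {                                                 
  const options = 81;                                                           
  const options = 10;                                                           
}                                                                               
                                                                                
const config = {{}};                                                            
const data = null;                                                              
                                                                                
                                                                                
                                                                                
                                                                                
                                                                                
                                                                                
                                                                                
                                                                                
                                                                                
                                                                                


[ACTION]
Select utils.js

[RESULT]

[utils.js]│ access.log │ auth.py                                                
────────────────────────────────────────────────────────────────────────────────
import { useState } from 'react';                                               
const path = require('path');                                                   
                                                                                
function processData(options) {                                                 
  const options = 81;                                                           
  const options = 10;                                                           
}                                                                               
                                                                                
const config = {{}};                                                            
const data = null;                                                              
                                                                                
                                                                                
                                                                                
                                                                                
                                                                                
                                                                                
                                                                                
                                                                                
                                                                                


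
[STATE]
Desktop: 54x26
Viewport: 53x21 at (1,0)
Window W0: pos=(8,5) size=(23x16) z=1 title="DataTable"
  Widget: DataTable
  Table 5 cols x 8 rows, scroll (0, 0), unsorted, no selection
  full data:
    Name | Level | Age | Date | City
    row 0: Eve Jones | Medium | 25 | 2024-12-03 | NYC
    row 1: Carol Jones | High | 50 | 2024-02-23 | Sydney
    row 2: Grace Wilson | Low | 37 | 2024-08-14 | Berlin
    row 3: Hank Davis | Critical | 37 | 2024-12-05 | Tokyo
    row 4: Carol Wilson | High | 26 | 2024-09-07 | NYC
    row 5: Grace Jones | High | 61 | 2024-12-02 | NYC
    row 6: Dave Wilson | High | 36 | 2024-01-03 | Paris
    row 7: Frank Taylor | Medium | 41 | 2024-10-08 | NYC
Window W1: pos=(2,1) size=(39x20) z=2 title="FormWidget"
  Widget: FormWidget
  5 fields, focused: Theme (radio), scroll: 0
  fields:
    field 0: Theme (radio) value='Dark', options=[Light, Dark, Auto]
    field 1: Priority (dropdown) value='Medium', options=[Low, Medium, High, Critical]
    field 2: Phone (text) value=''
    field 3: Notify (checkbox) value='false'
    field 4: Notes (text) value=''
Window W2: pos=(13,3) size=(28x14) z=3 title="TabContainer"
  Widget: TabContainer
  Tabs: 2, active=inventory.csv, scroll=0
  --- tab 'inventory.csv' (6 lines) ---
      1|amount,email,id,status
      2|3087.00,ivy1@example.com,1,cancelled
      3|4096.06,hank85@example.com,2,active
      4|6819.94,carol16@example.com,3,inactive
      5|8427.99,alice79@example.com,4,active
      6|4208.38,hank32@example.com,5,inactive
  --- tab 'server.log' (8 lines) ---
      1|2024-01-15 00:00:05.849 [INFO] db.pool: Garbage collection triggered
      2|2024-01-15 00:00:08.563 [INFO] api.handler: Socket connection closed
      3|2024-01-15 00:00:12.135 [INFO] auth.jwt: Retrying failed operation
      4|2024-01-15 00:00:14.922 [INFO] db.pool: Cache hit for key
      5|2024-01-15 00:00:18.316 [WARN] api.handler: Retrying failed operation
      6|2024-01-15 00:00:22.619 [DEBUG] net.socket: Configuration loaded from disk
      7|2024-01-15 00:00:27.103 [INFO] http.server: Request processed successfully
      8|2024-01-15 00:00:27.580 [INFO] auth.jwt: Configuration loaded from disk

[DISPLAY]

                                                     
 ┏━━━━━━━━━━━━━━━━━━━━━━━━━━━━━━━━━━━━━┓             
 ┃ FormWidget                          ┃             
 ┠──────────┏━━━━━━━━━━━━━━━━━━━━━━━━━━┓             
 ┃> Theme:  ┃ TabContainer             ┃             
 ┃  Priority┠──────────────────────────┨             
 ┃  Phone:  ┃[inventory.csv]│ server.lo┃             
 ┃  Notify: ┃──────────────────────────┃             
 ┃  Notes:  ┃amount,email,id,status    ┃             
 ┃          ┃3087.00,ivy1@example.com,1┃             
 ┃          ┃4096.06,hank85@example.com┃             
 ┃          ┃6819.94,carol16@example.co┃             
 ┃          ┃8427.99,alice79@example.co┃             
 ┃          ┃4208.38,hank32@example.com┃             
 ┃          ┃                          ┃             
 ┃          ┃                          ┃             
 ┃          ┗━━━━━━━━━━━━━━━━━━━━━━━━━━┛             
 ┃                                     ┃             
 ┃                                     ┃             
 ┃                                     ┃             
 ┗━━━━━━━━━━━━━━━━━━━━━━━━━━━━━━━━━━━━━┛             


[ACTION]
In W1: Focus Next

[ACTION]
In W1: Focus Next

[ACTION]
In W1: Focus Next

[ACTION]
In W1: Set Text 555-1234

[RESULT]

                                                     
 ┏━━━━━━━━━━━━━━━━━━━━━━━━━━━━━━━━━━━━━┓             
 ┃ FormWidget                          ┃             
 ┠──────────┏━━━━━━━━━━━━━━━━━━━━━━━━━━┓             
 ┃  Theme:  ┃ TabContainer             ┃             
 ┃  Priority┠──────────────────────────┨             
 ┃  Phone:  ┃[inventory.csv]│ server.lo┃             
 ┃> Notify: ┃──────────────────────────┃             
 ┃  Notes:  ┃amount,email,id,status    ┃             
 ┃          ┃3087.00,ivy1@example.com,1┃             
 ┃          ┃4096.06,hank85@example.com┃             
 ┃          ┃6819.94,carol16@example.co┃             
 ┃          ┃8427.99,alice79@example.co┃             
 ┃          ┃4208.38,hank32@example.com┃             
 ┃          ┃                          ┃             
 ┃          ┃                          ┃             
 ┃          ┗━━━━━━━━━━━━━━━━━━━━━━━━━━┛             
 ┃                                     ┃             
 ┃                                     ┃             
 ┃                                     ┃             
 ┗━━━━━━━━━━━━━━━━━━━━━━━━━━━━━━━━━━━━━┛             


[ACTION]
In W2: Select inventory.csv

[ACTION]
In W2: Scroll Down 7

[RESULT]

                                                     
 ┏━━━━━━━━━━━━━━━━━━━━━━━━━━━━━━━━━━━━━┓             
 ┃ FormWidget                          ┃             
 ┠──────────┏━━━━━━━━━━━━━━━━━━━━━━━━━━┓             
 ┃  Theme:  ┃ TabContainer             ┃             
 ┃  Priority┠──────────────────────────┨             
 ┃  Phone:  ┃[inventory.csv]│ server.lo┃             
 ┃> Notify: ┃──────────────────────────┃             
 ┃  Notes:  ┃4208.38,hank32@example.com┃             
 ┃          ┃                          ┃             
 ┃          ┃                          ┃             
 ┃          ┃                          ┃             
 ┃          ┃                          ┃             
 ┃          ┃                          ┃             
 ┃          ┃                          ┃             
 ┃          ┃                          ┃             
 ┃          ┗━━━━━━━━━━━━━━━━━━━━━━━━━━┛             
 ┃                                     ┃             
 ┃                                     ┃             
 ┃                                     ┃             
 ┗━━━━━━━━━━━━━━━━━━━━━━━━━━━━━━━━━━━━━┛             


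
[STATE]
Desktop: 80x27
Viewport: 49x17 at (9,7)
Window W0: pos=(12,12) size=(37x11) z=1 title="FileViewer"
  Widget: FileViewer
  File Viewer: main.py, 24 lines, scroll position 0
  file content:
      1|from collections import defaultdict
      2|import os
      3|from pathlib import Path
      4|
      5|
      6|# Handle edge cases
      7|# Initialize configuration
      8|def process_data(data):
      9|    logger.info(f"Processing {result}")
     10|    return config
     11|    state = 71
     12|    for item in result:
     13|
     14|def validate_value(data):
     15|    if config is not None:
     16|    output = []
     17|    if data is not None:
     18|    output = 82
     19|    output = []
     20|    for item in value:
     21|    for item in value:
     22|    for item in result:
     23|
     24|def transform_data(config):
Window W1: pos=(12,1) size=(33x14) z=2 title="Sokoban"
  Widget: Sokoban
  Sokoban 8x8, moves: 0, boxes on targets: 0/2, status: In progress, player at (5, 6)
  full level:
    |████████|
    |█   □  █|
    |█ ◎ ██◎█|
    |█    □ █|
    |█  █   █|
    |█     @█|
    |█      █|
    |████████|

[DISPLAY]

   ┃█    □ █                       ┃             
   ┃█  █   █                       ┃             
   ┃█     @█                       ┃             
   ┃█      █                       ┃             
   ┃████████                       ┃             
   ┃Moves: 0  0/2                  ┃━━━┓         
   ┃                               ┃   ┃         
   ┗━━━━━━━━━━━━━━━━━━━━━━━━━━━━━━━┛───┨         
   ┃from collections import defaultdic▲┃         
   ┃import os                         █┃         
   ┃from pathlib import Path          ░┃         
   ┃                                  ░┃         
   ┃                                  ░┃         
   ┃# Handle edge cases               ░┃         
   ┃# Initialize configuration        ▼┃         
   ┗━━━━━━━━━━━━━━━━━━━━━━━━━━━━━━━━━━━┛         
                                                 


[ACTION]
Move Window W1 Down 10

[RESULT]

                                                 
                                                 
                                                 
                                                 
   ┏━━━━━━━━━━━━━━━━━━━━━━━━━━━━━━━┓             
   ┃ Sokoban                       ┃━━━┓         
   ┠───────────────────────────────┨   ┃         
   ┃████████                       ┃───┨         
   ┃█   □  █                       ┃ic▲┃         
   ┃█ ◎ ██◎█                       ┃  █┃         
   ┃█    □ █                       ┃  ░┃         
   ┃█  █   █                       ┃  ░┃         
   ┃█     @█                       ┃  ░┃         
   ┃█      █                       ┃  ░┃         
   ┃████████                       ┃  ▼┃         
   ┃Moves: 0  0/2                  ┃━━━┛         
   ┃                               ┃             


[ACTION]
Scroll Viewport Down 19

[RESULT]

                                                 
   ┏━━━━━━━━━━━━━━━━━━━━━━━━━━━━━━━┓             
   ┃ Sokoban                       ┃━━━┓         
   ┠───────────────────────────────┨   ┃         
   ┃████████                       ┃───┨         
   ┃█   □  █                       ┃ic▲┃         
   ┃█ ◎ ██◎█                       ┃  █┃         
   ┃█    □ █                       ┃  ░┃         
   ┃█  █   █                       ┃  ░┃         
   ┃█     @█                       ┃  ░┃         
   ┃█      █                       ┃  ░┃         
   ┃████████                       ┃  ▼┃         
   ┃Moves: 0  0/2                  ┃━━━┛         
   ┃                               ┃             
   ┗━━━━━━━━━━━━━━━━━━━━━━━━━━━━━━━┛             
                                                 
                                                 


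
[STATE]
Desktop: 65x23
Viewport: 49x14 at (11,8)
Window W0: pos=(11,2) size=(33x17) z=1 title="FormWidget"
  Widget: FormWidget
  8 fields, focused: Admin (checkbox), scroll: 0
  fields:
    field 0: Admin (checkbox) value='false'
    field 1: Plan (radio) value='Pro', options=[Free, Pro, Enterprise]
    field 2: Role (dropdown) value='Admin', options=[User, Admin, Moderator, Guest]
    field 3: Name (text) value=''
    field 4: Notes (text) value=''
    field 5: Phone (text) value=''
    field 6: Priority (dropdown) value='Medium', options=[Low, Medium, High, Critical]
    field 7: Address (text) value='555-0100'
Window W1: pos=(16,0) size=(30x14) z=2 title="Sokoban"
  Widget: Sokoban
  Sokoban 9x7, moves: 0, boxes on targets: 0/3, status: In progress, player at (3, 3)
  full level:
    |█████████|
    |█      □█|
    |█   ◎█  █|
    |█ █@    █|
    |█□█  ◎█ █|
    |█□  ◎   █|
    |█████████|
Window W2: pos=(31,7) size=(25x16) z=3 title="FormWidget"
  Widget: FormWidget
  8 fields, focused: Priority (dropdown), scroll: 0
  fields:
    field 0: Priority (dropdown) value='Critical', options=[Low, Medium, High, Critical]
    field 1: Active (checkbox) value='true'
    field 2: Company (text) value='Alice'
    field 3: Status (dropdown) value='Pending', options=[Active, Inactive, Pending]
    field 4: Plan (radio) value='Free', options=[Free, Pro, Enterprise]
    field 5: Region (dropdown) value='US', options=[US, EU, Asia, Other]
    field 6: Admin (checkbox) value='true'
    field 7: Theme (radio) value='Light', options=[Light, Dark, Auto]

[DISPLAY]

┃  Na┃█□  ◎   █     ┃ FormWidget            ┃    
┃  No┃█████████     ┠───────────────────────┨    
┃  Ph┃Moves: 0  0/3 ┃> Priority:   [Critic▼]┃    
┃  Pr┃              ┃  Active:     [x]      ┃    
┃  Ad┃              ┃  Company:    [Alice  ]┃    
┃    ┗━━━━━━━━━━━━━━┃  Status:     [Pendin▼]┃    
┃                   ┃  Plan:       (●) Free ┃    
┃                   ┃  Region:     [US    ▼]┃    
┃                   ┃  Admin:      [x]      ┃    
┃                   ┃  Theme:      (●) Light┃    
┗━━━━━━━━━━━━━━━━━━━┃                       ┃    
                    ┃                       ┃    
                    ┃                       ┃    
                    ┃                       ┃    


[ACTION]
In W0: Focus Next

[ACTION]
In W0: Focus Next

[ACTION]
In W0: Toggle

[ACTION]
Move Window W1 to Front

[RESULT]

┃  Na┃█□  ◎   █                   ┃         ┃    
┃  No┃█████████                   ┃─────────┨    
┃  Ph┃Moves: 0  0/3               ┃[Critic▼]┃    
┃  Pr┃                            ┃[x]      ┃    
┃  Ad┃                            ┃[Alice  ]┃    
┃    ┗━━━━━━━━━━━━━━━━━━━━━━━━━━━━┛[Pendin▼]┃    
┃                   ┃  Plan:       (●) Free ┃    
┃                   ┃  Region:     [US    ▼]┃    
┃                   ┃  Admin:      [x]      ┃    
┃                   ┃  Theme:      (●) Light┃    
┗━━━━━━━━━━━━━━━━━━━┃                       ┃    
                    ┃                       ┃    
                    ┃                       ┃    
                    ┃                       ┃    
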